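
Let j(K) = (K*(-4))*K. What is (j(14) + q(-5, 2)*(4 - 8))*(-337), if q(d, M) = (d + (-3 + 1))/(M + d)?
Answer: 802060/3 ≈ 2.6735e+5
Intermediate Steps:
q(d, M) = (-2 + d)/(M + d) (q(d, M) = (d - 2)/(M + d) = (-2 + d)/(M + d))
j(K) = -4*K² (j(K) = (-4*K)*K = -4*K²)
(j(14) + q(-5, 2)*(4 - 8))*(-337) = (-4*14² + ((-2 - 5)/(2 - 5))*(4 - 8))*(-337) = (-4*196 + (-7/(-3))*(-4))*(-337) = (-784 - ⅓*(-7)*(-4))*(-337) = (-784 + (7/3)*(-4))*(-337) = (-784 - 28/3)*(-337) = -2380/3*(-337) = 802060/3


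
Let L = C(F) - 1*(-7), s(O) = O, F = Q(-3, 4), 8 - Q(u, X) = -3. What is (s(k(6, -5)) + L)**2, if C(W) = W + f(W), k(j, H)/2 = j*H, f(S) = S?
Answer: 961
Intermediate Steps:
Q(u, X) = 11 (Q(u, X) = 8 - 1*(-3) = 8 + 3 = 11)
k(j, H) = 2*H*j (k(j, H) = 2*(j*H) = 2*(H*j) = 2*H*j)
F = 11
C(W) = 2*W (C(W) = W + W = 2*W)
L = 29 (L = 2*11 - 1*(-7) = 22 + 7 = 29)
(s(k(6, -5)) + L)**2 = (2*(-5)*6 + 29)**2 = (-60 + 29)**2 = (-31)**2 = 961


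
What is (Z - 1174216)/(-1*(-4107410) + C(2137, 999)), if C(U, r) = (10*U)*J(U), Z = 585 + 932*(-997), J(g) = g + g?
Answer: -420567/19088558 ≈ -0.022032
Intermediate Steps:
J(g) = 2*g
Z = -928619 (Z = 585 - 929204 = -928619)
C(U, r) = 20*U**2 (C(U, r) = (10*U)*(2*U) = 20*U**2)
(Z - 1174216)/(-1*(-4107410) + C(2137, 999)) = (-928619 - 1174216)/(-1*(-4107410) + 20*2137**2) = -2102835/(4107410 + 20*4566769) = -2102835/(4107410 + 91335380) = -2102835/95442790 = -2102835*1/95442790 = -420567/19088558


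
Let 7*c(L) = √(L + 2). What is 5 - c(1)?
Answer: 5 - √3/7 ≈ 4.7526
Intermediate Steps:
c(L) = √(2 + L)/7 (c(L) = √(L + 2)/7 = √(2 + L)/7)
5 - c(1) = 5 - √(2 + 1)/7 = 5 - √3/7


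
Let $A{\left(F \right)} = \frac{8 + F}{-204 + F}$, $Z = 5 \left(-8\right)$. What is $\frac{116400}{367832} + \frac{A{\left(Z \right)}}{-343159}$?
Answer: $\frac{304570402618}{962464567321} \approx 0.31645$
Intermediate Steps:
$Z = -40$
$A{\left(F \right)} = \frac{8 + F}{-204 + F}$
$\frac{116400}{367832} + \frac{A{\left(Z \right)}}{-343159} = \frac{116400}{367832} + \frac{\frac{1}{-204 - 40} \left(8 - 40\right)}{-343159} = 116400 \cdot \frac{1}{367832} + \frac{1}{-244} \left(-32\right) \left(- \frac{1}{343159}\right) = \frac{14550}{45979} + \left(- \frac{1}{244}\right) \left(-32\right) \left(- \frac{1}{343159}\right) = \frac{14550}{45979} + \frac{8}{61} \left(- \frac{1}{343159}\right) = \frac{14550}{45979} - \frac{8}{20932699} = \frac{304570402618}{962464567321}$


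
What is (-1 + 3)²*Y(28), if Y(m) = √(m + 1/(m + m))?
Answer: √21966/7 ≈ 21.173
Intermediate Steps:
Y(m) = √(m + 1/(2*m))
(-1 + 3)²*Y(28) = (-1 + 3)²*(√(2/28 + 4*28)/2) = 2²*(√(2*(1/28) + 112)/2) = 4*(√(1/14 + 112)/2) = 4*(√(1569/14)/2) = 4*((√21966/14)/2) = 4*(√21966/28) = √21966/7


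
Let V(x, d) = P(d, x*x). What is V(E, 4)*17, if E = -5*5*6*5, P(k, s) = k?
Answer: 68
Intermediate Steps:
E = -750 (E = -150*5 = -5*150 = -750)
V(x, d) = d
V(E, 4)*17 = 4*17 = 68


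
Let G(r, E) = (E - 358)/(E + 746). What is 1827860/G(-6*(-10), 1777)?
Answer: 1537230260/473 ≈ 3.2500e+6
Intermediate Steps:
G(r, E) = (-358 + E)/(746 + E)
1827860/G(-6*(-10), 1777) = 1827860/(((-358 + 1777)/(746 + 1777))) = 1827860/((1419/2523)) = 1827860/(((1/2523)*1419)) = 1827860/(473/841) = 1827860*(841/473) = 1537230260/473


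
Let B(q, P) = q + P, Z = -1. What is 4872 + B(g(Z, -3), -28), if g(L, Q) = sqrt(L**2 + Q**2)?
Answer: 4844 + sqrt(10) ≈ 4847.2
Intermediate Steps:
B(q, P) = P + q
4872 + B(g(Z, -3), -28) = 4872 + (-28 + sqrt((-1)**2 + (-3)**2)) = 4872 + (-28 + sqrt(1 + 9)) = 4872 + (-28 + sqrt(10)) = 4844 + sqrt(10)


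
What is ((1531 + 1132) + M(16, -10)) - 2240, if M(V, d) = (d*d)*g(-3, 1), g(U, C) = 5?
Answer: 923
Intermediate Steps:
M(V, d) = 5*d² (M(V, d) = (d*d)*5 = d²*5 = 5*d²)
((1531 + 1132) + M(16, -10)) - 2240 = ((1531 + 1132) + 5*(-10)²) - 2240 = (2663 + 5*100) - 2240 = (2663 + 500) - 2240 = 3163 - 2240 = 923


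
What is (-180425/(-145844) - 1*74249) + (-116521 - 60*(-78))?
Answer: -27139929535/145844 ≈ -1.8609e+5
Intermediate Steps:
(-180425/(-145844) - 1*74249) + (-116521 - 60*(-78)) = (-180425*(-1/145844) - 74249) + (-116521 + 4680) = (180425/145844 - 74249) - 111841 = -10828590731/145844 - 111841 = -27139929535/145844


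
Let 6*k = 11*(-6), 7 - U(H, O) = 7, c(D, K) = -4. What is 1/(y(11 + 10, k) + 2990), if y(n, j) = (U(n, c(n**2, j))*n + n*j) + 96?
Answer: 1/2855 ≈ 0.00035026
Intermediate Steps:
U(H, O) = 0 (U(H, O) = 7 - 1*7 = 7 - 7 = 0)
k = -11 (k = (11*(-6))/6 = (1/6)*(-66) = -11)
y(n, j) = 96 + j*n (y(n, j) = (0*n + n*j) + 96 = (0 + j*n) + 96 = j*n + 96 = 96 + j*n)
1/(y(11 + 10, k) + 2990) = 1/((96 - 11*(11 + 10)) + 2990) = 1/((96 - 11*21) + 2990) = 1/((96 - 231) + 2990) = 1/(-135 + 2990) = 1/2855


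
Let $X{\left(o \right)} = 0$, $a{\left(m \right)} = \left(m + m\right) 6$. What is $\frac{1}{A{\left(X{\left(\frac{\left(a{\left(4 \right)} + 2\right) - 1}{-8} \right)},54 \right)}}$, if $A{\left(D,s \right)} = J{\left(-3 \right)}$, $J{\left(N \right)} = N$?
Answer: $- \frac{1}{3} \approx -0.33333$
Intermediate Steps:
$a{\left(m \right)} = 12 m$ ($a{\left(m \right)} = 2 m 6 = 12 m$)
$A{\left(D,s \right)} = -3$
$\frac{1}{A{\left(X{\left(\frac{\left(a{\left(4 \right)} + 2\right) - 1}{-8} \right)},54 \right)}} = \frac{1}{-3} = - \frac{1}{3}$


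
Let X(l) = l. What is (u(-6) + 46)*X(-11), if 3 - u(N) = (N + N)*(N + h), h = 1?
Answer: 121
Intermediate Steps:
u(N) = 3 - 2*N*(1 + N) (u(N) = 3 - (N + N)*(N + 1) = 3 - 2*N*(1 + N))
(u(-6) + 46)*X(-11) = ((3 - 2*(-6) - 2*(-6)**2) + 46)*(-11) = ((3 + 12 - 2*36) + 46)*(-11) = ((3 + 12 - 72) + 46)*(-11) = (-57 + 46)*(-11) = -11*(-11) = 121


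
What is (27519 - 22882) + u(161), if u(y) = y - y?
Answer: 4637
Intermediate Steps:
u(y) = 0
(27519 - 22882) + u(161) = (27519 - 22882) + 0 = 4637 + 0 = 4637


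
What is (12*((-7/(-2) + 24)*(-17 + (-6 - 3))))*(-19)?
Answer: 163020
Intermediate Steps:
(12*((-7/(-2) + 24)*(-17 + (-6 - 3))))*(-19) = (12*((-7*(-½) + 24)*(-17 - 9)))*(-19) = (12*((7/2 + 24)*(-26)))*(-19) = (12*((55/2)*(-26)))*(-19) = (12*(-715))*(-19) = -8580*(-19) = 163020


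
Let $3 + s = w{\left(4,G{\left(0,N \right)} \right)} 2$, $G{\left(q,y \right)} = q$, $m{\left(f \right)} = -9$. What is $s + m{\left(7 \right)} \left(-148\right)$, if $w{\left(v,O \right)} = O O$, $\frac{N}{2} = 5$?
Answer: $1329$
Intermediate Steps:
$N = 10$ ($N = 2 \cdot 5 = 10$)
$w{\left(v,O \right)} = O^{2}$
$s = -3$ ($s = -3 + 0^{2} \cdot 2 = -3 + 0 \cdot 2 = -3 + 0 = -3$)
$s + m{\left(7 \right)} \left(-148\right) = -3 - -1332 = -3 + 1332 = 1329$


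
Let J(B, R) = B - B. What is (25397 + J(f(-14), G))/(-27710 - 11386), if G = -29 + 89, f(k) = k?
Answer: -25397/39096 ≈ -0.64961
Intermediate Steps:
G = 60
J(B, R) = 0
(25397 + J(f(-14), G))/(-27710 - 11386) = (25397 + 0)/(-27710 - 11386) = 25397/(-39096) = 25397*(-1/39096) = -25397/39096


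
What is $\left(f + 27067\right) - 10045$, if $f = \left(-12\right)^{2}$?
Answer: $17166$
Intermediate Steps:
$f = 144$
$\left(f + 27067\right) - 10045 = \left(144 + 27067\right) - 10045 = 27211 - 10045 = 17166$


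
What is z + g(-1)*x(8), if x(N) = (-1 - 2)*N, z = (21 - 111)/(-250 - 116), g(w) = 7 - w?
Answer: -11697/61 ≈ -191.75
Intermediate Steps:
z = 15/61 (z = -90/(-366) = -90*(-1/366) = 15/61 ≈ 0.24590)
x(N) = -3*N
z + g(-1)*x(8) = 15/61 + (7 - 1*(-1))*(-3*8) = 15/61 + (7 + 1)*(-24) = 15/61 + 8*(-24) = 15/61 - 192 = -11697/61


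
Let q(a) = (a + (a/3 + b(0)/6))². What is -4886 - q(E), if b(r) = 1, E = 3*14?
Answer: -289465/36 ≈ -8040.7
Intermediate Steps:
E = 42
q(a) = (⅙ + 4*a/3)² (q(a) = (a + (a/3 + 1/6))² = (a + (a*(⅓) + 1*(⅙)))² = (a + (a/3 + ⅙))² = (a + (⅙ + a/3))² = (⅙ + 4*a/3)²)
-4886 - q(E) = -4886 - (1 + 8*42)²/36 = -4886 - (1 + 336)²/36 = -4886 - 337²/36 = -4886 - 113569/36 = -289465/36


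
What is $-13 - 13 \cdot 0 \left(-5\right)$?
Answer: $-13$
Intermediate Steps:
$-13 - 13 \cdot 0 \left(-5\right) = -13 - 0 = -13 + 0 = -13$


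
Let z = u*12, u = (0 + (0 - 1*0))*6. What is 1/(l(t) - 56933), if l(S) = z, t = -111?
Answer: -1/56933 ≈ -1.7565e-5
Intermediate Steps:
u = 0 (u = (0 + (0 + 0))*6 = (0 + 0)*6 = 0*6 = 0)
z = 0 (z = 0*12 = 0)
l(S) = 0
1/(l(t) - 56933) = 1/(0 - 56933) = 1/(-56933) = -1/56933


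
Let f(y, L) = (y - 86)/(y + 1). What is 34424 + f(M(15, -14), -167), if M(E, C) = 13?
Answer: 481863/14 ≈ 34419.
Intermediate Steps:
f(y, L) = (-86 + y)/(1 + y)
34424 + f(M(15, -14), -167) = 34424 + (-86 + 13)/(1 + 13) = 34424 - 73/14 = 481863/14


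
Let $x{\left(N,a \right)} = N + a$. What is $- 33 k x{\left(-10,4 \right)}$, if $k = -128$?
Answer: $-25344$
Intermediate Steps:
$- 33 k x{\left(-10,4 \right)} = \left(-33\right) \left(-128\right) \left(-10 + 4\right) = 4224 \left(-6\right) = -25344$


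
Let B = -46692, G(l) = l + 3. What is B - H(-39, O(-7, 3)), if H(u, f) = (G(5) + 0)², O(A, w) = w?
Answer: -46756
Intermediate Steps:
G(l) = 3 + l
H(u, f) = 64 (H(u, f) = ((3 + 5) + 0)² = (8 + 0)² = 8² = 64)
B - H(-39, O(-7, 3)) = -46692 - 1*64 = -46692 - 64 = -46756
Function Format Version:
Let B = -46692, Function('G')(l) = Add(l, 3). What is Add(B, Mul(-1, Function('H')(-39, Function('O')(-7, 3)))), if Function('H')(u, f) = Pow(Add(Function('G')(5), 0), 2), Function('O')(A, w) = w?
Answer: -46756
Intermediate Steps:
Function('G')(l) = Add(3, l)
Function('H')(u, f) = 64 (Function('H')(u, f) = Pow(Add(Add(3, 5), 0), 2) = Pow(Add(8, 0), 2) = Pow(8, 2) = 64)
Add(B, Mul(-1, Function('H')(-39, Function('O')(-7, 3)))) = Add(-46692, Mul(-1, 64)) = Add(-46692, -64) = -46756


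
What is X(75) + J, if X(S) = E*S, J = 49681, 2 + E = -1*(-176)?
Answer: 62731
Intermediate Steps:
E = 174 (E = -2 - 1*(-176) = -2 + 176 = 174)
X(S) = 174*S
X(75) + J = 174*75 + 49681 = 13050 + 49681 = 62731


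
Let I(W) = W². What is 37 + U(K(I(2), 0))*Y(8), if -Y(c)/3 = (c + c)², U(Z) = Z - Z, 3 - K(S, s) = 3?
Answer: 37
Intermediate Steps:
K(S, s) = 0 (K(S, s) = 3 - 1*3 = 3 - 3 = 0)
U(Z) = 0
Y(c) = -12*c² (Y(c) = -3*(c + c)² = -3*4*c² = -12*c²)
37 + U(K(I(2), 0))*Y(8) = 37 + 0*(-12*8²) = 37 + 0*(-12*64) = 37 + 0*(-768) = 37 + 0 = 37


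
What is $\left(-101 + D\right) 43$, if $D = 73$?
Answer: $-1204$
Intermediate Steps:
$\left(-101 + D\right) 43 = \left(-101 + 73\right) 43 = \left(-28\right) 43 = -1204$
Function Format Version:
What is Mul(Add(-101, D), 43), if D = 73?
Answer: -1204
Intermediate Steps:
Mul(Add(-101, D), 43) = Mul(Add(-101, 73), 43) = Mul(-28, 43) = -1204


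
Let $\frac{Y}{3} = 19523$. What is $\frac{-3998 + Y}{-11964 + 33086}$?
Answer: $\frac{54571}{21122} \approx 2.5836$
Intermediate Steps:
$Y = 58569$ ($Y = 3 \cdot 19523 = 58569$)
$\frac{-3998 + Y}{-11964 + 33086} = \frac{-3998 + 58569}{-11964 + 33086} = \frac{54571}{21122}$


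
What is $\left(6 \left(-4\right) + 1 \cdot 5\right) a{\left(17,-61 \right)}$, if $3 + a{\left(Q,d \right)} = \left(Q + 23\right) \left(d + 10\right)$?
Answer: $38817$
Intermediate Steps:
$a{\left(Q,d \right)} = -3 + \left(10 + d\right) \left(23 + Q\right)$ ($a{\left(Q,d \right)} = -3 + \left(Q + 23\right) \left(d + 10\right) = -3 + \left(23 + Q\right) \left(10 + d\right) = -3 + \left(10 + d\right) \left(23 + Q\right)$)
$\left(6 \left(-4\right) + 1 \cdot 5\right) a{\left(17,-61 \right)} = \left(6 \left(-4\right) + 1 \cdot 5\right) \left(227 + 10 \cdot 17 + 23 \left(-61\right) + 17 \left(-61\right)\right) = \left(-24 + 5\right) \left(227 + 170 - 1403 - 1037\right) = \left(-19\right) \left(-2043\right) = 38817$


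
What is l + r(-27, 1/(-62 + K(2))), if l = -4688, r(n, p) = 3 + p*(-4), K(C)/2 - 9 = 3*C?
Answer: -37479/8 ≈ -4684.9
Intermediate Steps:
K(C) = 18 + 6*C (K(C) = 18 + 2*(3*C) = 18 + 6*C)
r(n, p) = 3 - 4*p
l + r(-27, 1/(-62 + K(2))) = -4688 + (3 - 4/(-62 + (18 + 6*2))) = -4688 + (3 - 4/(-62 + (18 + 12))) = -4688 + (3 - 4/(-62 + 30)) = -4688 + (3 - 4/(-32)) = -4688 + (3 - 4*(-1/32)) = -4688 + (3 + ⅛) = -4688 + 25/8 = -37479/8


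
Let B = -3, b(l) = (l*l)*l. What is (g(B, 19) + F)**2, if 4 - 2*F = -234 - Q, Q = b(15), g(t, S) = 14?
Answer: 13256881/4 ≈ 3.3142e+6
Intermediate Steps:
b(l) = l**3 (b(l) = l**2*l = l**3)
Q = 3375 (Q = 15**3 = 3375)
F = 3613/2 (F = 2 - (-234 - 1*3375)/2 = 2 - (-234 - 3375)/2 = 2 - 1/2*(-3609) = 2 + 3609/2 = 3613/2 ≈ 1806.5)
(g(B, 19) + F)**2 = (14 + 3613/2)**2 = (3641/2)**2 = 13256881/4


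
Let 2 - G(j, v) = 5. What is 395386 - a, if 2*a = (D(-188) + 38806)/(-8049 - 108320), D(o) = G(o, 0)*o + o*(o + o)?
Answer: 46010728463/116369 ≈ 3.9539e+5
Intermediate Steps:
G(j, v) = -3 (G(j, v) = 2 - 1*5 = 2 - 5 = -3)
D(o) = -3*o + 2*o² (D(o) = -3*o + o*(o + o) = -3*o + o*(2*o) = -3*o + 2*o²)
a = -55029/116369 (a = ((-188*(-3 + 2*(-188)) + 38806)/(-8049 - 108320))/2 = ((-188*(-3 - 376) + 38806)/(-116369))/2 = ((-188*(-379) + 38806)*(-1/116369))/2 = ((71252 + 38806)*(-1/116369))/2 = (110058*(-1/116369))/2 = (½)*(-110058/116369) = -55029/116369 ≈ -0.47288)
395386 - a = 395386 - 1*(-55029/116369) = 395386 + 55029/116369 = 46010728463/116369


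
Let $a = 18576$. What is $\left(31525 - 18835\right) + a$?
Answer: $31266$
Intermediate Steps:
$\left(31525 - 18835\right) + a = \left(31525 - 18835\right) + 18576 = 12690 + 18576 = 31266$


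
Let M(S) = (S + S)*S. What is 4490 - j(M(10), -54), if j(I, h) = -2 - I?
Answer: 4692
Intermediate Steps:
M(S) = 2*S**2 (M(S) = (2*S)*S = 2*S**2)
4490 - j(M(10), -54) = 4490 - (-2 - 2*10**2) = 4490 - (-2 - 2*100) = 4490 - (-2 - 1*200) = 4490 - (-2 - 200) = 4490 - 1*(-202) = 4490 + 202 = 4692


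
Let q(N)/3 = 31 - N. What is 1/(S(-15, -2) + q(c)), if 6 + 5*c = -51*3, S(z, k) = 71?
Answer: 5/1297 ≈ 0.0038550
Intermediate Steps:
c = -159/5 (c = -6/5 + (-51*3)/5 = -6/5 + (⅕)*(-153) = -6/5 - 153/5 = -159/5 ≈ -31.800)
q(N) = 93 - 3*N (q(N) = 3*(31 - N) = 93 - 3*N)
1/(S(-15, -2) + q(c)) = 1/(71 + (93 - 3*(-159/5))) = 1/(71 + (93 + 477/5)) = 1/(71 + 942/5) = 1/(1297/5) = 5/1297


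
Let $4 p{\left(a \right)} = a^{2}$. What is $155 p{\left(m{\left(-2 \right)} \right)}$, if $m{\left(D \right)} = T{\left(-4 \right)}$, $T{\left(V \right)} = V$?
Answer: $620$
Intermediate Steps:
$m{\left(D \right)} = -4$
$p{\left(a \right)} = \frac{a^{2}}{4}$
$155 p{\left(m{\left(-2 \right)} \right)} = 155 \frac{\left(-4\right)^{2}}{4} = 155 \cdot \frac{1}{4} \cdot 16 = 155 \cdot 4 = 620$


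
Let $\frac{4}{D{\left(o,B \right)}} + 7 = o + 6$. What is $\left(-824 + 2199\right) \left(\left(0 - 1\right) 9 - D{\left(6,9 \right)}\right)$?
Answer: $-13475$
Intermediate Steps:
$D{\left(o,B \right)} = \frac{4}{-1 + o}$ ($D{\left(o,B \right)} = \frac{4}{-7 + \left(o + 6\right)} = \frac{4}{-7 + \left(6 + o\right)} = \frac{4}{-1 + o}$)
$\left(-824 + 2199\right) \left(\left(0 - 1\right) 9 - D{\left(6,9 \right)}\right) = \left(-824 + 2199\right) \left(\left(0 - 1\right) 9 - \frac{4}{-1 + 6}\right) = 1375 \left(\left(-1\right) 9 - \frac{4}{5}\right) = 1375 \left(-9 - 4 \cdot \frac{1}{5}\right) = 1375 \left(-9 - \frac{4}{5}\right) = 1375 \left(- \frac{49}{5}\right) = -13475$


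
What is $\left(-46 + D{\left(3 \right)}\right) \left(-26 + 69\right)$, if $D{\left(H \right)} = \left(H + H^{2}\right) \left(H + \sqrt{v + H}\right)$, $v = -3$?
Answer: $-430$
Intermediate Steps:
$D{\left(H \right)} = \left(H + H^{2}\right) \left(H + \sqrt{-3 + H}\right)$
$\left(-46 + D{\left(3 \right)}\right) \left(-26 + 69\right) = \left(-46 + 3 \left(3 + 3^{2} + \sqrt{-3 + 3} + 3 \sqrt{-3 + 3}\right)\right) \left(-26 + 69\right) = \left(-46 + 3 \left(3 + 9 + \sqrt{0} + 3 \sqrt{0}\right)\right) 43 = \left(-46 + 3 \left(3 + 9 + 0 + 3 \cdot 0\right)\right) 43 = \left(-46 + 3 \left(3 + 9 + 0 + 0\right)\right) 43 = \left(-46 + 3 \cdot 12\right) 43 = \left(-46 + 36\right) 43 = \left(-10\right) 43 = -430$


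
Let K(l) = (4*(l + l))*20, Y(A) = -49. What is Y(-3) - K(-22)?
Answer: 3471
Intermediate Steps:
K(l) = 160*l (K(l) = (4*(2*l))*20 = (8*l)*20 = 160*l)
Y(-3) - K(-22) = -49 - 160*(-22) = -49 - 1*(-3520) = -49 + 3520 = 3471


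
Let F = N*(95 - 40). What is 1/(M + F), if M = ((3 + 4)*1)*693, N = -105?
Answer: -1/924 ≈ -0.0010823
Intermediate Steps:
F = -5775 (F = -105*(95 - 40) = -105*55 = -5775)
M = 4851 (M = (7*1)*693 = 7*693 = 4851)
1/(M + F) = 1/(4851 - 5775) = 1/(-924) = -1/924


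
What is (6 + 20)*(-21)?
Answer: -546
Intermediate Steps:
(6 + 20)*(-21) = 26*(-21) = -546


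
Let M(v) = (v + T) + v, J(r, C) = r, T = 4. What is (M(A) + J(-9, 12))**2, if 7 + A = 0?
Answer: 361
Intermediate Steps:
A = -7 (A = -7 + 0 = -7)
M(v) = 4 + 2*v (M(v) = (v + 4) + v = (4 + v) + v = 4 + 2*v)
(M(A) + J(-9, 12))**2 = ((4 + 2*(-7)) - 9)**2 = ((4 - 14) - 9)**2 = (-10 - 9)**2 = (-19)**2 = 361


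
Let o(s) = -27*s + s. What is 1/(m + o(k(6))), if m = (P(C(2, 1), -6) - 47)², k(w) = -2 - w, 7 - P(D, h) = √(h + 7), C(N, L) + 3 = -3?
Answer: 1/1889 ≈ 0.00052938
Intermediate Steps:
C(N, L) = -6 (C(N, L) = -3 - 3 = -6)
P(D, h) = 7 - √(7 + h) (P(D, h) = 7 - √(h + 7) = 7 - √(7 + h))
o(s) = -26*s
m = 1681 (m = ((7 - √(7 - 6)) - 47)² = ((7 - √1) - 47)² = ((7 - 1*1) - 47)² = ((7 - 1) - 47)² = (6 - 47)² = (-41)² = 1681)
1/(m + o(k(6))) = 1/(1681 - 26*(-2 - 1*6)) = 1/(1681 - 26*(-2 - 6)) = 1/(1681 - 26*(-8)) = 1/(1681 + 208) = 1/1889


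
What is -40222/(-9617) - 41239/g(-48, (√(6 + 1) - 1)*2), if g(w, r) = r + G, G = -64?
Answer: 13174690687/20811188 + 41239*√7/2164 ≈ 683.48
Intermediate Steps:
g(w, r) = -64 + r (g(w, r) = r - 64 = -64 + r)
-40222/(-9617) - 41239/g(-48, (√(6 + 1) - 1)*2) = -40222/(-9617) - 41239/(-64 + (√(6 + 1) - 1)*2) = -40222*(-1/9617) - 41239/(-64 + (√7 - 1)*2) = 40222/9617 - 41239/(-64 + (-1 + √7)*2) = 40222/9617 - 41239/(-64 + (-2 + 2*√7)) = 40222/9617 - 41239/(-66 + 2*√7)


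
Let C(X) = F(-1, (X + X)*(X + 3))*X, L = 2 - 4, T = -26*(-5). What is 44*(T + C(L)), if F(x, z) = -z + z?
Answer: 5720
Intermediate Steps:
F(x, z) = 0
T = 130
L = -2
C(X) = 0 (C(X) = 0*X = 0)
44*(T + C(L)) = 44*(130 + 0) = 44*130 = 5720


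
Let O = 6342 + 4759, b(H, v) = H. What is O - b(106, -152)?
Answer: 10995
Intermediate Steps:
O = 11101
O - b(106, -152) = 11101 - 1*106 = 11101 - 106 = 10995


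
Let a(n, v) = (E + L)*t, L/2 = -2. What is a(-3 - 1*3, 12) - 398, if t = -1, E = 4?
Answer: -398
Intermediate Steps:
L = -4 (L = 2*(-2) = -4)
a(n, v) = 0 (a(n, v) = (4 - 4)*(-1) = 0*(-1) = 0)
a(-3 - 1*3, 12) - 398 = 0 - 398 = -398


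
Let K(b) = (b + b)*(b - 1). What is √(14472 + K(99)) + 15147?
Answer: 15147 + 6*√941 ≈ 15331.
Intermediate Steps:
K(b) = 2*b*(-1 + b) (K(b) = (2*b)*(-1 + b) = 2*b*(-1 + b))
√(14472 + K(99)) + 15147 = √(14472 + 2*99*(-1 + 99)) + 15147 = √(14472 + 2*99*98) + 15147 = √(14472 + 19404) + 15147 = √33876 + 15147 = 6*√941 + 15147 = 15147 + 6*√941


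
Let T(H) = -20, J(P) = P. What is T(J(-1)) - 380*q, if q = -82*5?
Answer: 155780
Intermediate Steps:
q = -410
T(J(-1)) - 380*q = -20 - 380*(-410) = -20 + 155800 = 155780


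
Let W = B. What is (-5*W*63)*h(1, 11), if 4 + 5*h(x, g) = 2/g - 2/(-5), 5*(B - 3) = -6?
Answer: 106596/275 ≈ 387.62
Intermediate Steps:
B = 9/5 (B = 3 + (1/5)*(-6) = 3 - 6/5 = 9/5 ≈ 1.8000)
W = 9/5 ≈ 1.8000
h(x, g) = -18/25 + 2/(5*g) (h(x, g) = -4/5 + (2/g - 2/(-5))/5 = -4/5 + (2/g - 2*(-1/5))/5 = -4/5 + (2/g + 2/5)/5 = -4/5 + (2/5 + 2/g)/5 = -4/5 + (2/25 + 2/(5*g)) = -18/25 + 2/(5*g))
(-5*W*63)*h(1, 11) = (-5*9/5*63)*((2/25)*(5 - 9*11)/11) = (-9*63)*((2/25)*(1/11)*(5 - 99)) = -1134*(-94)/(25*11) = -567*(-188/275) = 106596/275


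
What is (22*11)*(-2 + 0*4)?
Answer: -484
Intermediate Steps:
(22*11)*(-2 + 0*4) = 242*(-2 + 0) = 242*(-2) = -484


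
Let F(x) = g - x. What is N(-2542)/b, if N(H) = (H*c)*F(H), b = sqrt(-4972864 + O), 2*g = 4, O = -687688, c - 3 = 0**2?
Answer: 4850136*I*sqrt(1415138)/707569 ≈ 8154.3*I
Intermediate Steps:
c = 3 (c = 3 + 0**2 = 3 + 0 = 3)
g = 2 (g = (1/2)*4 = 2)
F(x) = 2 - x
b = 2*I*sqrt(1415138) (b = sqrt(-4972864 - 687688) = sqrt(-5660552) = 2*I*sqrt(1415138) ≈ 2379.2*I)
N(H) = 3*H*(2 - H) (N(H) = (H*3)*(2 - H) = (3*H)*(2 - H) = 3*H*(2 - H))
N(-2542)/b = (3*(-2542)*(2 - 1*(-2542)))/((2*I*sqrt(1415138))) = (3*(-2542)*(2 + 2542))*(-I*sqrt(1415138)/2830276) = (3*(-2542)*2544)*(-I*sqrt(1415138)/2830276) = -(-4850136)*I*sqrt(1415138)/707569 = 4850136*I*sqrt(1415138)/707569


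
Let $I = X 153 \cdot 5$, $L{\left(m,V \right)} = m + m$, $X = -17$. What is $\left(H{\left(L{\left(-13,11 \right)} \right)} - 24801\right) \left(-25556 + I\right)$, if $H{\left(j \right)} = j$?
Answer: $957353947$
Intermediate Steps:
$L{\left(m,V \right)} = 2 m$
$I = -13005$ ($I = - 17 \cdot 153 \cdot 5 = \left(-17\right) 765 = -13005$)
$\left(H{\left(L{\left(-13,11 \right)} \right)} - 24801\right) \left(-25556 + I\right) = \left(2 \left(-13\right) - 24801\right) \left(-25556 - 13005\right) = \left(-26 - 24801\right) \left(-38561\right) = \left(-24827\right) \left(-38561\right) = 957353947$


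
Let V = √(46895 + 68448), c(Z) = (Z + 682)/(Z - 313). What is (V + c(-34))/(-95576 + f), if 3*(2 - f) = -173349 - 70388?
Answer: 1944/14915795 - 3*√115343/42985 ≈ -0.023572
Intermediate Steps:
c(Z) = (682 + Z)/(-313 + Z)
V = √115343 ≈ 339.62
f = 243743/3 (f = 2 - (-173349 - 70388)/3 = 2 - ⅓*(-243737) = 2 + 243737/3 = 243743/3 ≈ 81248.)
(V + c(-34))/(-95576 + f) = (√115343 + (682 - 34)/(-313 - 34))/(-95576 + 243743/3) = (√115343 + 648/(-347))/(-42985/3) = (√115343 - 1/347*648)*(-3/42985) = (√115343 - 648/347)*(-3/42985) = (-648/347 + √115343)*(-3/42985) = 1944/14915795 - 3*√115343/42985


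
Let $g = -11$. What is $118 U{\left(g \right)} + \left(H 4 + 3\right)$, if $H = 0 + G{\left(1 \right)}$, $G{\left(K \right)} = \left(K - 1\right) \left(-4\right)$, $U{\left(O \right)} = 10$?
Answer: $1183$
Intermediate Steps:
$G{\left(K \right)} = 4 - 4 K$ ($G{\left(K \right)} = \left(-1 + K\right) \left(-4\right) = 4 - 4 K$)
$H = 0$ ($H = 0 + \left(4 - 4\right) = 0 + 0 = 0$)
$118 U{\left(g \right)} + \left(H 4 + 3\right) = 118 \cdot 10 + \left(0 \cdot 4 + 3\right) = 1180 + \left(0 + 3\right) = 1180 + 3 = 1183$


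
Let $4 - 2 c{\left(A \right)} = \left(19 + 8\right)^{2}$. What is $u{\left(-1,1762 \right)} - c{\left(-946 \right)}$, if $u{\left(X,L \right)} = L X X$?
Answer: $\frac{4249}{2} \approx 2124.5$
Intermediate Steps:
$u{\left(X,L \right)} = L X^{2}$
$c{\left(A \right)} = - \frac{725}{2}$ ($c{\left(A \right)} = 2 - \frac{\left(19 + 8\right)^{2}}{2} = 2 - \frac{27^{2}}{2} = 2 - \frac{729}{2} = - \frac{725}{2}$)
$u{\left(-1,1762 \right)} - c{\left(-946 \right)} = 1762 \left(-1\right)^{2} - - \frac{725}{2} = 1762 \cdot 1 + \frac{725}{2} = 1762 + \frac{725}{2} = \frac{4249}{2}$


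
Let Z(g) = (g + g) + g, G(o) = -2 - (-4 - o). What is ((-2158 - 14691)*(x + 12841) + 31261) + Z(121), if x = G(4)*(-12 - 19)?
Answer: -213192471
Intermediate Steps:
G(o) = 2 + o (G(o) = -2 + (4 + o) = 2 + o)
x = -186 (x = (2 + 4)*(-12 - 19) = 6*(-31) = -186)
Z(g) = 3*g (Z(g) = 2*g + g = 3*g)
((-2158 - 14691)*(x + 12841) + 31261) + Z(121) = ((-2158 - 14691)*(-186 + 12841) + 31261) + 3*121 = (-16849*12655 + 31261) + 363 = (-213224095 + 31261) + 363 = -213192834 + 363 = -213192471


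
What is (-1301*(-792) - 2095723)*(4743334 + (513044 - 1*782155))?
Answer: -4766528462813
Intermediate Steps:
(-1301*(-792) - 2095723)*(4743334 + (513044 - 1*782155)) = (1030392 - 2095723)*(4743334 + (513044 - 782155)) = -1065331*(4743334 - 269111) = -1065331*4474223 = -4766528462813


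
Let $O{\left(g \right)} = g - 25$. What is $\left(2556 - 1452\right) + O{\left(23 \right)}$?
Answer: $1102$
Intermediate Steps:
$O{\left(g \right)} = -25 + g$
$\left(2556 - 1452\right) + O{\left(23 \right)} = \left(2556 - 1452\right) + \left(-25 + 23\right) = \left(2556 + \left(\left(-552 + 717\right) - 1617\right)\right) - 2 = \left(2556 + \left(165 - 1617\right)\right) - 2 = \left(2556 - 1452\right) - 2 = 1104 - 2 = 1102$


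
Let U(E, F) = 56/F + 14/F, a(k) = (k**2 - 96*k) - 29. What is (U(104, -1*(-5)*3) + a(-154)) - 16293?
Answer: 66548/3 ≈ 22183.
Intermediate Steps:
a(k) = -29 + k**2 - 96*k
U(E, F) = 70/F
(U(104, -1*(-5)*3) + a(-154)) - 16293 = (70/((-1*(-5)*3)) + (-29 + (-154)**2 - 96*(-154))) - 16293 = (70/((5*3)) + (-29 + 23716 + 14784)) - 16293 = (70/15 + 38471) - 16293 = (70*(1/15) + 38471) - 16293 = (14/3 + 38471) - 16293 = 115427/3 - 16293 = 66548/3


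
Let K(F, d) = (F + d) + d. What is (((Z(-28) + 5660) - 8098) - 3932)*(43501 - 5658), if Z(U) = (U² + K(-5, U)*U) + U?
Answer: -147814758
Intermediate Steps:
K(F, d) = F + 2*d
Z(U) = U + U² + U*(-5 + 2*U) (Z(U) = (U² + (-5 + 2*U)*U) + U = (U² + U*(-5 + 2*U)) + U = U + U² + U*(-5 + 2*U))
(((Z(-28) + 5660) - 8098) - 3932)*(43501 - 5658) = (((-28*(-4 + 3*(-28)) + 5660) - 8098) - 3932)*(43501 - 5658) = (((-28*(-4 - 84) + 5660) - 8098) - 3932)*37843 = (((-28*(-88) + 5660) - 8098) - 3932)*37843 = (((2464 + 5660) - 8098) - 3932)*37843 = ((8124 - 8098) - 3932)*37843 = (26 - 3932)*37843 = -3906*37843 = -147814758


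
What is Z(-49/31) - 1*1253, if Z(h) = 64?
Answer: -1189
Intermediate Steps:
Z(-49/31) - 1*1253 = 64 - 1*1253 = 64 - 1253 = -1189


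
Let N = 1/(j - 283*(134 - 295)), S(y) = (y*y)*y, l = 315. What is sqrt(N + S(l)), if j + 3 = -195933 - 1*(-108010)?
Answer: 4*sqrt(43281277928897)/4707 ≈ 5590.7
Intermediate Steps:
j = -87926 (j = -3 + (-195933 - 1*(-108010)) = -3 + (-195933 + 108010) = -3 - 87923 = -87926)
S(y) = y**3 (S(y) = y**2*y = y**3)
N = -1/42363 (N = 1/(-87926 - 283*(134 - 295)) = 1/(-87926 - 283*(-161)) = 1/(-87926 + 45563) = 1/(-42363) = -1/42363 ≈ -2.3606e-5)
sqrt(N + S(l)) = sqrt(-1/42363 + 315**3) = sqrt(-1/42363 + 31255875) = sqrt(1324092632624/42363) = 4*sqrt(43281277928897)/4707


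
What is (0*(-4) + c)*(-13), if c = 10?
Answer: -130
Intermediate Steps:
(0*(-4) + c)*(-13) = (0*(-4) + 10)*(-13) = (0 + 10)*(-13) = 10*(-13) = -130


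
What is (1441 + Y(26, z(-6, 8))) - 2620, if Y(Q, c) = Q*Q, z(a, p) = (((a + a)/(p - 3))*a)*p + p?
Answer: -503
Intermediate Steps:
z(a, p) = p + 2*p*a²/(-3 + p) (z(a, p) = (((2*a)/(-3 + p))*a)*p + p = ((2*a/(-3 + p))*a)*p + p = (2*a²/(-3 + p))*p + p = 2*p*a²/(-3 + p) + p = p + 2*p*a²/(-3 + p))
Y(Q, c) = Q²
(1441 + Y(26, z(-6, 8))) - 2620 = (1441 + 26²) - 2620 = (1441 + 676) - 2620 = 2117 - 2620 = -503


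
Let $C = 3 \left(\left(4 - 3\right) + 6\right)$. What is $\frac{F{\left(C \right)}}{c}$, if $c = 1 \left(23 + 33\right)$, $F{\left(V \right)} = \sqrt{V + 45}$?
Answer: $\frac{\sqrt{66}}{56} \approx 0.14507$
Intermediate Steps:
$C = 21$ ($C = 3 \left(1 + 6\right) = 3 \cdot 7 = 21$)
$F{\left(V \right)} = \sqrt{45 + V}$
$c = 56$ ($c = 1 \cdot 56 = 56$)
$\frac{F{\left(C \right)}}{c} = \frac{\sqrt{45 + 21}}{56} = \sqrt{66} \cdot \frac{1}{56} = \frac{\sqrt{66}}{56}$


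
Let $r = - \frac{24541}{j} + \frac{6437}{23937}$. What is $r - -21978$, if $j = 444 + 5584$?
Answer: $\frac{288246011557}{13117476} \approx 21974.0$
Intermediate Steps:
$j = 6028$
$r = - \frac{49875971}{13117476}$ ($r = - \frac{24541}{6028} + \frac{6437}{23937} = \left(-24541\right) \frac{1}{6028} + 6437 \cdot \frac{1}{23937} = - \frac{2231}{548} + \frac{6437}{23937} = - \frac{49875971}{13117476} \approx -3.8023$)
$r - -21978 = - \frac{49875971}{13117476} - -21978 = - \frac{49875971}{13117476} + 21978 = \frac{288246011557}{13117476}$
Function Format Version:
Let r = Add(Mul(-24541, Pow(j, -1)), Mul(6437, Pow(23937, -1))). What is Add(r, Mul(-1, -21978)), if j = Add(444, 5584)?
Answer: Rational(288246011557, 13117476) ≈ 21974.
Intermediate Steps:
j = 6028
r = Rational(-49875971, 13117476) (r = Add(Mul(-24541, Pow(6028, -1)), Mul(6437, Pow(23937, -1))) = Add(Mul(-24541, Rational(1, 6028)), Mul(6437, Rational(1, 23937))) = Add(Rational(-2231, 548), Rational(6437, 23937)) = Rational(-49875971, 13117476) ≈ -3.8023)
Add(r, Mul(-1, -21978)) = Add(Rational(-49875971, 13117476), Mul(-1, -21978)) = Add(Rational(-49875971, 13117476), 21978) = Rational(288246011557, 13117476)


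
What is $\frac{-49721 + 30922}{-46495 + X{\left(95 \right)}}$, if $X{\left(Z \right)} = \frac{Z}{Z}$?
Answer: $\frac{18799}{46494} \approx 0.40433$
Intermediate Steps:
$X{\left(Z \right)} = 1$
$\frac{-49721 + 30922}{-46495 + X{\left(95 \right)}} = \frac{-49721 + 30922}{-46495 + 1} = - \frac{18799}{-46494} = \left(-18799\right) \left(- \frac{1}{46494}\right) = \frac{18799}{46494}$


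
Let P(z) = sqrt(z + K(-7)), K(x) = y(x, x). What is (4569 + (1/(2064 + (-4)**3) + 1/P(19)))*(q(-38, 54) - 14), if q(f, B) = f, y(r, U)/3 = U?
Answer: -118794013/500 + 26*I*sqrt(2) ≈ -2.3759e+5 + 36.77*I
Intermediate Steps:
y(r, U) = 3*U
K(x) = 3*x
P(z) = sqrt(-21 + z) (P(z) = sqrt(z + 3*(-7)) = sqrt(z - 21) = sqrt(-21 + z))
(4569 + (1/(2064 + (-4)**3) + 1/P(19)))*(q(-38, 54) - 14) = (4569 + (1/(2064 + (-4)**3) + 1/(sqrt(-21 + 19))))*(-38 - 14) = (4569 + (1/(2064 - 64) + 1/(sqrt(-2))))*(-52) = (4569 + (1/2000 + 1/(I*sqrt(2))))*(-52) = (4569 + (1/2000 - I*sqrt(2)/2))*(-52) = (9138001/2000 - I*sqrt(2)/2)*(-52) = -118794013/500 + 26*I*sqrt(2)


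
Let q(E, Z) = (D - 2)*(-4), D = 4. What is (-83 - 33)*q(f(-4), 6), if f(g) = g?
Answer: 928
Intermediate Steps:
q(E, Z) = -8 (q(E, Z) = (4 - 2)*(-4) = 2*(-4) = -8)
(-83 - 33)*q(f(-4), 6) = (-83 - 33)*(-8) = -116*(-8) = 928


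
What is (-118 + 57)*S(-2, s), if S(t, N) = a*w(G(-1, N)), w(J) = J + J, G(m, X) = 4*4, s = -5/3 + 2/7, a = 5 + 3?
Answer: -15616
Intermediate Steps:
a = 8
s = -29/21 (s = -5*⅓ + 2*(⅐) = -5/3 + 2/7 = -29/21 ≈ -1.3810)
G(m, X) = 16
w(J) = 2*J
S(t, N) = 256 (S(t, N) = 8*(2*16) = 8*32 = 256)
(-118 + 57)*S(-2, s) = (-118 + 57)*256 = -61*256 = -15616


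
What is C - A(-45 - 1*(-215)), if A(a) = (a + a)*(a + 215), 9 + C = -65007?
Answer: -195916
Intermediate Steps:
C = -65016 (C = -9 - 65007 = -65016)
A(a) = 2*a*(215 + a) (A(a) = (2*a)*(215 + a) = 2*a*(215 + a))
C - A(-45 - 1*(-215)) = -65016 - 2*(-45 - 1*(-215))*(215 + (-45 - 1*(-215))) = -65016 - 2*(-45 + 215)*(215 + (-45 + 215)) = -65016 - 2*170*(215 + 170) = -65016 - 2*170*385 = -65016 - 1*130900 = -65016 - 130900 = -195916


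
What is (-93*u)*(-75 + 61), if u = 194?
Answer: 252588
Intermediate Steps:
(-93*u)*(-75 + 61) = (-93*194)*(-75 + 61) = -18042*(-14) = 252588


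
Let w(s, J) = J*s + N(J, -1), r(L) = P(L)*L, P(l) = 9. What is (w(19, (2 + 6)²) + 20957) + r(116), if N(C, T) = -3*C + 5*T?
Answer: 23020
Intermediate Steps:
r(L) = 9*L
w(s, J) = -5 - 3*J + J*s (w(s, J) = J*s + (-3*J + 5*(-1)) = J*s + (-3*J - 5) = J*s + (-5 - 3*J) = -5 - 3*J + J*s)
(w(19, (2 + 6)²) + 20957) + r(116) = ((-5 - 3*(2 + 6)² + (2 + 6)²*19) + 20957) + 9*116 = ((-5 - 3*8² + 8²*19) + 20957) + 1044 = ((-5 - 3*64 + 64*19) + 20957) + 1044 = ((-5 - 192 + 1216) + 20957) + 1044 = (1019 + 20957) + 1044 = 21976 + 1044 = 23020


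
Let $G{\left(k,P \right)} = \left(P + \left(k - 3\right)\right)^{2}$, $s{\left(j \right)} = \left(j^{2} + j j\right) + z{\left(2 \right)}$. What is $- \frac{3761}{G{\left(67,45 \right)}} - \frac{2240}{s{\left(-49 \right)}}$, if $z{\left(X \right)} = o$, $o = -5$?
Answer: $- \frac{44654957}{56993157} \approx -0.78351$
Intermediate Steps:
$z{\left(X \right)} = -5$
$s{\left(j \right)} = -5 + 2 j^{2}$ ($s{\left(j \right)} = \left(j^{2} + j j\right) - 5 = \left(j^{2} + j^{2}\right) - 5 = 2 j^{2} - 5 = -5 + 2 j^{2}$)
$G{\left(k,P \right)} = \left(-3 + P + k\right)^{2}$ ($G{\left(k,P \right)} = \left(P + \left(-3 + k\right)\right)^{2} = \left(-3 + P + k\right)^{2}$)
$- \frac{3761}{G{\left(67,45 \right)}} - \frac{2240}{s{\left(-49 \right)}} = - \frac{3761}{\left(-3 + 45 + 67\right)^{2}} - \frac{2240}{-5 + 2 \left(-49\right)^{2}} = - \frac{3761}{109^{2}} - \frac{2240}{-5 + 2 \cdot 2401} = - \frac{3761}{11881} - \frac{2240}{-5 + 4802} = \left(-3761\right) \frac{1}{11881} - \frac{2240}{4797} = - \frac{3761}{11881} - \frac{2240}{4797} = - \frac{44654957}{56993157}$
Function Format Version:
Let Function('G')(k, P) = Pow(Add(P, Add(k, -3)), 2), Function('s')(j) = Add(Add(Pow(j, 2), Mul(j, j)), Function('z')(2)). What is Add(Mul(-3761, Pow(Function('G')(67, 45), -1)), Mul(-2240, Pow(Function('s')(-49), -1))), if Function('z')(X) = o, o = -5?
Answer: Rational(-44654957, 56993157) ≈ -0.78351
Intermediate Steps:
Function('z')(X) = -5
Function('s')(j) = Add(-5, Mul(2, Pow(j, 2))) (Function('s')(j) = Add(Add(Pow(j, 2), Mul(j, j)), -5) = Add(Add(Pow(j, 2), Pow(j, 2)), -5) = Add(Mul(2, Pow(j, 2)), -5) = Add(-5, Mul(2, Pow(j, 2))))
Function('G')(k, P) = Pow(Add(-3, P, k), 2) (Function('G')(k, P) = Pow(Add(P, Add(-3, k)), 2) = Pow(Add(-3, P, k), 2))
Add(Mul(-3761, Pow(Function('G')(67, 45), -1)), Mul(-2240, Pow(Function('s')(-49), -1))) = Add(Mul(-3761, Pow(Pow(Add(-3, 45, 67), 2), -1)), Mul(-2240, Pow(Add(-5, Mul(2, Pow(-49, 2))), -1))) = Add(Mul(-3761, Pow(Pow(109, 2), -1)), Mul(-2240, Pow(Add(-5, Mul(2, 2401)), -1))) = Add(Mul(-3761, Pow(11881, -1)), Mul(-2240, Pow(Add(-5, 4802), -1))) = Add(Mul(-3761, Rational(1, 11881)), Mul(-2240, Pow(4797, -1))) = Add(Rational(-3761, 11881), Mul(-2240, Rational(1, 4797))) = Add(Rational(-3761, 11881), Rational(-2240, 4797)) = Rational(-44654957, 56993157)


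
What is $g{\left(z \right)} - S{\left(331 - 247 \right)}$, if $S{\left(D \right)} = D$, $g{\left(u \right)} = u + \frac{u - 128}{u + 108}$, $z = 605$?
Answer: $\frac{371950}{713} \approx 521.67$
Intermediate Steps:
$g{\left(u \right)} = u + \frac{-128 + u}{108 + u}$
$g{\left(z \right)} - S{\left(331 - 247 \right)} = \frac{-128 + 605^{2} + 109 \cdot 605}{108 + 605} - \left(331 - 247\right) = \frac{-128 + 366025 + 65945}{713} - 84 = \frac{1}{713} \cdot 431842 - 84 = \frac{431842}{713} - 84 = \frac{371950}{713}$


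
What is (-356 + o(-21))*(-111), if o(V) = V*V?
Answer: -9435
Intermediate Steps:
o(V) = V**2
(-356 + o(-21))*(-111) = (-356 + (-21)**2)*(-111) = (-356 + 441)*(-111) = 85*(-111) = -9435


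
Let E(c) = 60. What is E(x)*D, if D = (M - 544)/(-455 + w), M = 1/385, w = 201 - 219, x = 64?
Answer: 2513268/36421 ≈ 69.006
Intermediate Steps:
w = -18
M = 1/385 ≈ 0.0025974
D = 209439/182105 (D = (1/385 - 544)/(-455 - 18) = -209439/385/(-473) = -209439/385*(-1/473) = 209439/182105 ≈ 1.1501)
E(x)*D = 60*(209439/182105) = 2513268/36421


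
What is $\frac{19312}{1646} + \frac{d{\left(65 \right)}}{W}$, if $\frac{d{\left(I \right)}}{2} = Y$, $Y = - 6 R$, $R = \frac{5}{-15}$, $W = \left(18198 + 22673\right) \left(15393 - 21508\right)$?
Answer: $\frac{2413287045948}{205689233795} \approx 11.733$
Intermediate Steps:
$W = -249926165$ ($W = 40871 \left(-6115\right) = -249926165$)
$R = - \frac{1}{3}$ ($R = 5 \left(- \frac{1}{15}\right) = - \frac{1}{3} \approx -0.33333$)
$Y = 2$ ($Y = \left(-6\right) \left(- \frac{1}{3}\right) = 2$)
$d{\left(I \right)} = 4$ ($d{\left(I \right)} = 2 \cdot 2 = 4$)
$\frac{19312}{1646} + \frac{d{\left(65 \right)}}{W} = \frac{19312}{1646} + \frac{4}{-249926165} = 19312 \cdot \frac{1}{1646} + 4 \left(- \frac{1}{249926165}\right) = \frac{9656}{823} - \frac{4}{249926165} = \frac{2413287045948}{205689233795}$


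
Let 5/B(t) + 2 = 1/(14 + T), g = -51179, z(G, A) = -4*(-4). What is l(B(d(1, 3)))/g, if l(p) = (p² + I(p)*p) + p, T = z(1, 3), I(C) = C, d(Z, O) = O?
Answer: -36150/178154099 ≈ -0.00020291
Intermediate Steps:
z(G, A) = 16
T = 16
B(t) = -150/59 (B(t) = 5/(-2 + 1/(14 + 16)) = 5/(-2 + 1/30) = 5/(-59/30) = 5*(-30/59) = -150/59)
l(p) = p + 2*p² (l(p) = (p² + p*p) + p = (p² + p²) + p = 2*p² + p = p + 2*p²)
l(B(d(1, 3)))/g = -150*(1 + 2*(-150/59))/59/(-51179) = -150*(1 - 300/59)/59*(-1/51179) = -150/59*(-241/59)*(-1/51179) = (36150/3481)*(-1/51179) = -36150/178154099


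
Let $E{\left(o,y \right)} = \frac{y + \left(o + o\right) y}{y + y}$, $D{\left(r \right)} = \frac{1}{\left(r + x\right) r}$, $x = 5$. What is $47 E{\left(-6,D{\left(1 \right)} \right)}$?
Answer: $- \frac{517}{2} \approx -258.5$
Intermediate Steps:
$D{\left(r \right)} = \frac{1}{r \left(5 + r\right)}$ ($D{\left(r \right)} = \frac{1}{\left(r + 5\right) r} = \frac{1}{\left(5 + r\right) r} = \frac{1}{r \left(5 + r\right)}$)
$E{\left(o,y \right)} = \frac{y + 2 o y}{2 y}$
$47 E{\left(-6,D{\left(1 \right)} \right)} = 47 \left(\frac{1}{2} - 6\right) = 47 \left(- \frac{11}{2}\right) = - \frac{517}{2}$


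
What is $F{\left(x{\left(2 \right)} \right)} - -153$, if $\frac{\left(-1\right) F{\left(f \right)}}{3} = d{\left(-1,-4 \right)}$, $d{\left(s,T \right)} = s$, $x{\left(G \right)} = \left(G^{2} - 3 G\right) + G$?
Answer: $156$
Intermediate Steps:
$x{\left(G \right)} = G^{2} - 2 G$
$F{\left(f \right)} = 3$ ($F{\left(f \right)} = \left(-3\right) \left(-1\right) = 3$)
$F{\left(x{\left(2 \right)} \right)} - -153 = 3 - -153 = 3 + 153 = 156$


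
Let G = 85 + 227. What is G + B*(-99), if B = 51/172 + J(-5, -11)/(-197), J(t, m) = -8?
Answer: 9440931/33884 ≈ 278.63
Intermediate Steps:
G = 312
B = 11423/33884 (B = 51/172 - 8/(-197) = 51*(1/172) - 8*(-1/197) = 51/172 + 8/197 = 11423/33884 ≈ 0.33712)
G + B*(-99) = 312 + (11423/33884)*(-99) = 312 - 1130877/33884 = 9440931/33884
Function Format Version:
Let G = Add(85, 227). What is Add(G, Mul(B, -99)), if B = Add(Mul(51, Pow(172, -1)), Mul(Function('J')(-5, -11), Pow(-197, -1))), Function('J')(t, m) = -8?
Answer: Rational(9440931, 33884) ≈ 278.63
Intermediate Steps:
G = 312
B = Rational(11423, 33884) (B = Add(Mul(51, Pow(172, -1)), Mul(-8, Pow(-197, -1))) = Add(Mul(51, Rational(1, 172)), Mul(-8, Rational(-1, 197))) = Add(Rational(51, 172), Rational(8, 197)) = Rational(11423, 33884) ≈ 0.33712)
Add(G, Mul(B, -99)) = Add(312, Mul(Rational(11423, 33884), -99)) = Add(312, Rational(-1130877, 33884)) = Rational(9440931, 33884)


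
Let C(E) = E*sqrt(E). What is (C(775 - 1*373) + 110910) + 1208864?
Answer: 1319774 + 402*sqrt(402) ≈ 1.3278e+6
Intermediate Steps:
C(E) = E**(3/2)
(C(775 - 1*373) + 110910) + 1208864 = ((775 - 1*373)**(3/2) + 110910) + 1208864 = ((775 - 373)**(3/2) + 110910) + 1208864 = (402**(3/2) + 110910) + 1208864 = (402*sqrt(402) + 110910) + 1208864 = (110910 + 402*sqrt(402)) + 1208864 = 1319774 + 402*sqrt(402)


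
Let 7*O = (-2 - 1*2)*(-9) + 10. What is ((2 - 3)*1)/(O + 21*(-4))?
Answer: 7/542 ≈ 0.012915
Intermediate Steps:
O = 46/7 (O = ((-2 - 1*2)*(-9) + 10)/7 = ((-2 - 2)*(-9) + 10)/7 = (-4*(-9) + 10)/7 = (36 + 10)/7 = (⅐)*46 = 46/7 ≈ 6.5714)
((2 - 3)*1)/(O + 21*(-4)) = ((2 - 3)*1)/(46/7 + 21*(-4)) = (-1*1)/(46/7 - 84) = -1/(-542/7) = -7/542*(-1) = 7/542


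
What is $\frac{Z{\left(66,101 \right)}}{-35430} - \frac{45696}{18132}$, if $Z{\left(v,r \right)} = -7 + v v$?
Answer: $- \frac{141488779}{53534730} \approx -2.6429$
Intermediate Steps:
$Z{\left(v,r \right)} = -7 + v^{2}$
$\frac{Z{\left(66,101 \right)}}{-35430} - \frac{45696}{18132} = \frac{-7 + 66^{2}}{-35430} - \frac{45696}{18132} = \left(-7 + 4356\right) \left(- \frac{1}{35430}\right) - \frac{3808}{1511} = 4349 \left(- \frac{1}{35430}\right) - \frac{3808}{1511} = - \frac{4349}{35430} - \frac{3808}{1511} = - \frac{141488779}{53534730}$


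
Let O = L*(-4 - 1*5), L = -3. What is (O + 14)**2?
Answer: 1681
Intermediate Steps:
O = 27 (O = -3*(-4 - 1*5) = -3*(-4 - 5) = -3*(-9) = 27)
(O + 14)**2 = (27 + 14)**2 = 41**2 = 1681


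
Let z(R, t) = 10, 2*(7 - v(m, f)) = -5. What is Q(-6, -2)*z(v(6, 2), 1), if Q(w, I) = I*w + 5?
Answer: 170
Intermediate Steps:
Q(w, I) = 5 + I*w
v(m, f) = 19/2 (v(m, f) = 7 - ½*(-5) = 7 + 5/2 = 19/2)
Q(-6, -2)*z(v(6, 2), 1) = (5 - 2*(-6))*10 = (5 + 12)*10 = 17*10 = 170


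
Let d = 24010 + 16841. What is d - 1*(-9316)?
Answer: 50167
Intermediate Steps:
d = 40851
d - 1*(-9316) = 40851 - 1*(-9316) = 40851 + 9316 = 50167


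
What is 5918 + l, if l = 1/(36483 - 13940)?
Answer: 133409475/22543 ≈ 5918.0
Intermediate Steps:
l = 1/22543 ≈ 4.4360e-5
5918 + l = 5918 + 1/22543 = 133409475/22543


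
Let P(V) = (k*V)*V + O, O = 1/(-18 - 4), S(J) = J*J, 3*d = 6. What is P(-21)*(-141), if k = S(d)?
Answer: -5471787/22 ≈ -2.4872e+5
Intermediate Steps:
d = 2 (d = (1/3)*6 = 2)
S(J) = J**2
k = 4 (k = 2**2 = 4)
O = -1/22 (O = 1/(-22) = -1/22 ≈ -0.045455)
P(V) = -1/22 + 4*V**2 (P(V) = (4*V)*V - 1/22 = 4*V**2 - 1/22 = -1/22 + 4*V**2)
P(-21)*(-141) = (-1/22 + 4*(-21)**2)*(-141) = (-1/22 + 4*441)*(-141) = (-1/22 + 1764)*(-141) = (38807/22)*(-141) = -5471787/22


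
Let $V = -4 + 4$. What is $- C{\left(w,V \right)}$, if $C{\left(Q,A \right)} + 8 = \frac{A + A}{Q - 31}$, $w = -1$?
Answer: $8$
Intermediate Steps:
$V = 0$
$C{\left(Q,A \right)} = -8 + \frac{2 A}{-31 + Q}$ ($C{\left(Q,A \right)} = -8 + \frac{A + A}{Q - 31} = -8 + \frac{2 A}{-31 + Q}$)
$- C{\left(w,V \right)} = - \frac{2 \left(124 + 0 - -4\right)}{-31 - 1} = - \frac{2 \left(124 + 0 + 4\right)}{-32} = - \frac{2 \left(-1\right) 128}{32} = \left(-1\right) \left(-8\right) = 8$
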